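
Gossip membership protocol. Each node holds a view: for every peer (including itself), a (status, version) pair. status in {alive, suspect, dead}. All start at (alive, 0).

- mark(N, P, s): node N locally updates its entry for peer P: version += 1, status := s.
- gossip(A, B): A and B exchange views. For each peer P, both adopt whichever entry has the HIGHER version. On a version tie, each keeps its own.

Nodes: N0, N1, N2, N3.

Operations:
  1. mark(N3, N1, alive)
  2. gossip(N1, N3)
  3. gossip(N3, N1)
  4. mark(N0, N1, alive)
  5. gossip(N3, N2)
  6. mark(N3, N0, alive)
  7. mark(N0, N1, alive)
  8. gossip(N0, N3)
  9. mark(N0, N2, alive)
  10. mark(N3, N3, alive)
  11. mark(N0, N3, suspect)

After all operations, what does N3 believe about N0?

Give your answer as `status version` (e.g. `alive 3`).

Answer: alive 1

Derivation:
Op 1: N3 marks N1=alive -> (alive,v1)
Op 2: gossip N1<->N3 -> N1.N0=(alive,v0) N1.N1=(alive,v1) N1.N2=(alive,v0) N1.N3=(alive,v0) | N3.N0=(alive,v0) N3.N1=(alive,v1) N3.N2=(alive,v0) N3.N3=(alive,v0)
Op 3: gossip N3<->N1 -> N3.N0=(alive,v0) N3.N1=(alive,v1) N3.N2=(alive,v0) N3.N3=(alive,v0) | N1.N0=(alive,v0) N1.N1=(alive,v1) N1.N2=(alive,v0) N1.N3=(alive,v0)
Op 4: N0 marks N1=alive -> (alive,v1)
Op 5: gossip N3<->N2 -> N3.N0=(alive,v0) N3.N1=(alive,v1) N3.N2=(alive,v0) N3.N3=(alive,v0) | N2.N0=(alive,v0) N2.N1=(alive,v1) N2.N2=(alive,v0) N2.N3=(alive,v0)
Op 6: N3 marks N0=alive -> (alive,v1)
Op 7: N0 marks N1=alive -> (alive,v2)
Op 8: gossip N0<->N3 -> N0.N0=(alive,v1) N0.N1=(alive,v2) N0.N2=(alive,v0) N0.N3=(alive,v0) | N3.N0=(alive,v1) N3.N1=(alive,v2) N3.N2=(alive,v0) N3.N3=(alive,v0)
Op 9: N0 marks N2=alive -> (alive,v1)
Op 10: N3 marks N3=alive -> (alive,v1)
Op 11: N0 marks N3=suspect -> (suspect,v1)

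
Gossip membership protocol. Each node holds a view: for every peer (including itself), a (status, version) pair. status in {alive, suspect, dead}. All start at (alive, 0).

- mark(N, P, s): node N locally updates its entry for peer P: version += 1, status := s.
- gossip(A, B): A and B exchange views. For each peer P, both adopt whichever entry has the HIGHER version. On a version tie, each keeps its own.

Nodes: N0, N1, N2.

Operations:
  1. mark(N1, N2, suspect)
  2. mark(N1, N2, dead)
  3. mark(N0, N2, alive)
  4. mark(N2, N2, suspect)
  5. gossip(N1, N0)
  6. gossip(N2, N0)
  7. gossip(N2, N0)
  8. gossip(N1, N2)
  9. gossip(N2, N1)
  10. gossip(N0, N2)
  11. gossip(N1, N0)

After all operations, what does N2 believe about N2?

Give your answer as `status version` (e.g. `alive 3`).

Answer: dead 2

Derivation:
Op 1: N1 marks N2=suspect -> (suspect,v1)
Op 2: N1 marks N2=dead -> (dead,v2)
Op 3: N0 marks N2=alive -> (alive,v1)
Op 4: N2 marks N2=suspect -> (suspect,v1)
Op 5: gossip N1<->N0 -> N1.N0=(alive,v0) N1.N1=(alive,v0) N1.N2=(dead,v2) | N0.N0=(alive,v0) N0.N1=(alive,v0) N0.N2=(dead,v2)
Op 6: gossip N2<->N0 -> N2.N0=(alive,v0) N2.N1=(alive,v0) N2.N2=(dead,v2) | N0.N0=(alive,v0) N0.N1=(alive,v0) N0.N2=(dead,v2)
Op 7: gossip N2<->N0 -> N2.N0=(alive,v0) N2.N1=(alive,v0) N2.N2=(dead,v2) | N0.N0=(alive,v0) N0.N1=(alive,v0) N0.N2=(dead,v2)
Op 8: gossip N1<->N2 -> N1.N0=(alive,v0) N1.N1=(alive,v0) N1.N2=(dead,v2) | N2.N0=(alive,v0) N2.N1=(alive,v0) N2.N2=(dead,v2)
Op 9: gossip N2<->N1 -> N2.N0=(alive,v0) N2.N1=(alive,v0) N2.N2=(dead,v2) | N1.N0=(alive,v0) N1.N1=(alive,v0) N1.N2=(dead,v2)
Op 10: gossip N0<->N2 -> N0.N0=(alive,v0) N0.N1=(alive,v0) N0.N2=(dead,v2) | N2.N0=(alive,v0) N2.N1=(alive,v0) N2.N2=(dead,v2)
Op 11: gossip N1<->N0 -> N1.N0=(alive,v0) N1.N1=(alive,v0) N1.N2=(dead,v2) | N0.N0=(alive,v0) N0.N1=(alive,v0) N0.N2=(dead,v2)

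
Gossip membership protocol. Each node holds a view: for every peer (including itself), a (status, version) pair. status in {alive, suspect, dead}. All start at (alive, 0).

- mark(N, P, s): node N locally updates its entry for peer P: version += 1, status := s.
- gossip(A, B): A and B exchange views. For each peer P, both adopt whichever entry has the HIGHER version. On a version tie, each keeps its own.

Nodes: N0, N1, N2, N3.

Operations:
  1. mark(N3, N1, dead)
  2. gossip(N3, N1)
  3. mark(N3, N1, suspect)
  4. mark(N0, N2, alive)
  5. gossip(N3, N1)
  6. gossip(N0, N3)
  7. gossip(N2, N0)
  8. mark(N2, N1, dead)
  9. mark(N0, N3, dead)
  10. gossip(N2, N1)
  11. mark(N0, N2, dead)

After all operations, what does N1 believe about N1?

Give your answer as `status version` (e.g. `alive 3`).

Op 1: N3 marks N1=dead -> (dead,v1)
Op 2: gossip N3<->N1 -> N3.N0=(alive,v0) N3.N1=(dead,v1) N3.N2=(alive,v0) N3.N3=(alive,v0) | N1.N0=(alive,v0) N1.N1=(dead,v1) N1.N2=(alive,v0) N1.N3=(alive,v0)
Op 3: N3 marks N1=suspect -> (suspect,v2)
Op 4: N0 marks N2=alive -> (alive,v1)
Op 5: gossip N3<->N1 -> N3.N0=(alive,v0) N3.N1=(suspect,v2) N3.N2=(alive,v0) N3.N3=(alive,v0) | N1.N0=(alive,v0) N1.N1=(suspect,v2) N1.N2=(alive,v0) N1.N3=(alive,v0)
Op 6: gossip N0<->N3 -> N0.N0=(alive,v0) N0.N1=(suspect,v2) N0.N2=(alive,v1) N0.N3=(alive,v0) | N3.N0=(alive,v0) N3.N1=(suspect,v2) N3.N2=(alive,v1) N3.N3=(alive,v0)
Op 7: gossip N2<->N0 -> N2.N0=(alive,v0) N2.N1=(suspect,v2) N2.N2=(alive,v1) N2.N3=(alive,v0) | N0.N0=(alive,v0) N0.N1=(suspect,v2) N0.N2=(alive,v1) N0.N3=(alive,v0)
Op 8: N2 marks N1=dead -> (dead,v3)
Op 9: N0 marks N3=dead -> (dead,v1)
Op 10: gossip N2<->N1 -> N2.N0=(alive,v0) N2.N1=(dead,v3) N2.N2=(alive,v1) N2.N3=(alive,v0) | N1.N0=(alive,v0) N1.N1=(dead,v3) N1.N2=(alive,v1) N1.N3=(alive,v0)
Op 11: N0 marks N2=dead -> (dead,v2)

Answer: dead 3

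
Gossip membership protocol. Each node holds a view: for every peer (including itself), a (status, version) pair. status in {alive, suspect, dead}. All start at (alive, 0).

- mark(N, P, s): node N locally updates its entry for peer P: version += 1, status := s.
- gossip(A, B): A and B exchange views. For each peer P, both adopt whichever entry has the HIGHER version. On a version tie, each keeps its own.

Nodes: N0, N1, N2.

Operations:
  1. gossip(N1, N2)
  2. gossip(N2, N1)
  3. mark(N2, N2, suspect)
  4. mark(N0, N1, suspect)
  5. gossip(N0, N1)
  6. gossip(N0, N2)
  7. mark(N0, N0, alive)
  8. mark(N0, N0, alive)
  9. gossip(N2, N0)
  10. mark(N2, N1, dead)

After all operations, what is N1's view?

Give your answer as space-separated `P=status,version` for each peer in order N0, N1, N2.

Answer: N0=alive,0 N1=suspect,1 N2=alive,0

Derivation:
Op 1: gossip N1<->N2 -> N1.N0=(alive,v0) N1.N1=(alive,v0) N1.N2=(alive,v0) | N2.N0=(alive,v0) N2.N1=(alive,v0) N2.N2=(alive,v0)
Op 2: gossip N2<->N1 -> N2.N0=(alive,v0) N2.N1=(alive,v0) N2.N2=(alive,v0) | N1.N0=(alive,v0) N1.N1=(alive,v0) N1.N2=(alive,v0)
Op 3: N2 marks N2=suspect -> (suspect,v1)
Op 4: N0 marks N1=suspect -> (suspect,v1)
Op 5: gossip N0<->N1 -> N0.N0=(alive,v0) N0.N1=(suspect,v1) N0.N2=(alive,v0) | N1.N0=(alive,v0) N1.N1=(suspect,v1) N1.N2=(alive,v0)
Op 6: gossip N0<->N2 -> N0.N0=(alive,v0) N0.N1=(suspect,v1) N0.N2=(suspect,v1) | N2.N0=(alive,v0) N2.N1=(suspect,v1) N2.N2=(suspect,v1)
Op 7: N0 marks N0=alive -> (alive,v1)
Op 8: N0 marks N0=alive -> (alive,v2)
Op 9: gossip N2<->N0 -> N2.N0=(alive,v2) N2.N1=(suspect,v1) N2.N2=(suspect,v1) | N0.N0=(alive,v2) N0.N1=(suspect,v1) N0.N2=(suspect,v1)
Op 10: N2 marks N1=dead -> (dead,v2)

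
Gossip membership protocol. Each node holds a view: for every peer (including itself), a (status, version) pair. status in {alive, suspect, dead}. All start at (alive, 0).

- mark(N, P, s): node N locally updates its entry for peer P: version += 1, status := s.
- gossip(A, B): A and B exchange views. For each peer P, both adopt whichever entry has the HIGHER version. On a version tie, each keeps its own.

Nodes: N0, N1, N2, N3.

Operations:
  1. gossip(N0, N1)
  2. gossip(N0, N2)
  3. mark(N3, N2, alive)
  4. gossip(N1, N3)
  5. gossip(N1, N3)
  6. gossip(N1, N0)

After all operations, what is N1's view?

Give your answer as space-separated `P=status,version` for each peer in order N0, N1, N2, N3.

Answer: N0=alive,0 N1=alive,0 N2=alive,1 N3=alive,0

Derivation:
Op 1: gossip N0<->N1 -> N0.N0=(alive,v0) N0.N1=(alive,v0) N0.N2=(alive,v0) N0.N3=(alive,v0) | N1.N0=(alive,v0) N1.N1=(alive,v0) N1.N2=(alive,v0) N1.N3=(alive,v0)
Op 2: gossip N0<->N2 -> N0.N0=(alive,v0) N0.N1=(alive,v0) N0.N2=(alive,v0) N0.N3=(alive,v0) | N2.N0=(alive,v0) N2.N1=(alive,v0) N2.N2=(alive,v0) N2.N3=(alive,v0)
Op 3: N3 marks N2=alive -> (alive,v1)
Op 4: gossip N1<->N3 -> N1.N0=(alive,v0) N1.N1=(alive,v0) N1.N2=(alive,v1) N1.N3=(alive,v0) | N3.N0=(alive,v0) N3.N1=(alive,v0) N3.N2=(alive,v1) N3.N3=(alive,v0)
Op 5: gossip N1<->N3 -> N1.N0=(alive,v0) N1.N1=(alive,v0) N1.N2=(alive,v1) N1.N3=(alive,v0) | N3.N0=(alive,v0) N3.N1=(alive,v0) N3.N2=(alive,v1) N3.N3=(alive,v0)
Op 6: gossip N1<->N0 -> N1.N0=(alive,v0) N1.N1=(alive,v0) N1.N2=(alive,v1) N1.N3=(alive,v0) | N0.N0=(alive,v0) N0.N1=(alive,v0) N0.N2=(alive,v1) N0.N3=(alive,v0)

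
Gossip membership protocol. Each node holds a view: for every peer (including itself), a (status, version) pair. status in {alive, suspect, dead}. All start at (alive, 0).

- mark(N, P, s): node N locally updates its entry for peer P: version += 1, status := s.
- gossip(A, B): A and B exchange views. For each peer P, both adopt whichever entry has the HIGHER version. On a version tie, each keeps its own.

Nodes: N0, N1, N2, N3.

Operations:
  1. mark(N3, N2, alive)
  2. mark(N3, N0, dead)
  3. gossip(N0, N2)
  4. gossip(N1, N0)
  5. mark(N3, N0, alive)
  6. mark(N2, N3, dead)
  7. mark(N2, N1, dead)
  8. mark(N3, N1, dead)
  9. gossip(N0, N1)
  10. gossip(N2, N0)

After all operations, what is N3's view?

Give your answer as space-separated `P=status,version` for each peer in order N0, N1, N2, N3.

Answer: N0=alive,2 N1=dead,1 N2=alive,1 N3=alive,0

Derivation:
Op 1: N3 marks N2=alive -> (alive,v1)
Op 2: N3 marks N0=dead -> (dead,v1)
Op 3: gossip N0<->N2 -> N0.N0=(alive,v0) N0.N1=(alive,v0) N0.N2=(alive,v0) N0.N3=(alive,v0) | N2.N0=(alive,v0) N2.N1=(alive,v0) N2.N2=(alive,v0) N2.N3=(alive,v0)
Op 4: gossip N1<->N0 -> N1.N0=(alive,v0) N1.N1=(alive,v0) N1.N2=(alive,v0) N1.N3=(alive,v0) | N0.N0=(alive,v0) N0.N1=(alive,v0) N0.N2=(alive,v0) N0.N3=(alive,v0)
Op 5: N3 marks N0=alive -> (alive,v2)
Op 6: N2 marks N3=dead -> (dead,v1)
Op 7: N2 marks N1=dead -> (dead,v1)
Op 8: N3 marks N1=dead -> (dead,v1)
Op 9: gossip N0<->N1 -> N0.N0=(alive,v0) N0.N1=(alive,v0) N0.N2=(alive,v0) N0.N3=(alive,v0) | N1.N0=(alive,v0) N1.N1=(alive,v0) N1.N2=(alive,v0) N1.N3=(alive,v0)
Op 10: gossip N2<->N0 -> N2.N0=(alive,v0) N2.N1=(dead,v1) N2.N2=(alive,v0) N2.N3=(dead,v1) | N0.N0=(alive,v0) N0.N1=(dead,v1) N0.N2=(alive,v0) N0.N3=(dead,v1)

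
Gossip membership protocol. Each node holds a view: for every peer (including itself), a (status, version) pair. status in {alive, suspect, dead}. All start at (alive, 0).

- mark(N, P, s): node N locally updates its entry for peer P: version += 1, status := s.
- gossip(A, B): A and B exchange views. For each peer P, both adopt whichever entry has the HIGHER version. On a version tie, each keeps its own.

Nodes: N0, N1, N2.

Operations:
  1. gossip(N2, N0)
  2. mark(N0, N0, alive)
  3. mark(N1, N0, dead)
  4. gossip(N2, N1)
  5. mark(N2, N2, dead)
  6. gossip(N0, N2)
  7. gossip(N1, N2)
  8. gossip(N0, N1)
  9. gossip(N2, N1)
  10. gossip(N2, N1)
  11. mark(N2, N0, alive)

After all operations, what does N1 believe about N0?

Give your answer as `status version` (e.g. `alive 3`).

Answer: dead 1

Derivation:
Op 1: gossip N2<->N0 -> N2.N0=(alive,v0) N2.N1=(alive,v0) N2.N2=(alive,v0) | N0.N0=(alive,v0) N0.N1=(alive,v0) N0.N2=(alive,v0)
Op 2: N0 marks N0=alive -> (alive,v1)
Op 3: N1 marks N0=dead -> (dead,v1)
Op 4: gossip N2<->N1 -> N2.N0=(dead,v1) N2.N1=(alive,v0) N2.N2=(alive,v0) | N1.N0=(dead,v1) N1.N1=(alive,v0) N1.N2=(alive,v0)
Op 5: N2 marks N2=dead -> (dead,v1)
Op 6: gossip N0<->N2 -> N0.N0=(alive,v1) N0.N1=(alive,v0) N0.N2=(dead,v1) | N2.N0=(dead,v1) N2.N1=(alive,v0) N2.N2=(dead,v1)
Op 7: gossip N1<->N2 -> N1.N0=(dead,v1) N1.N1=(alive,v0) N1.N2=(dead,v1) | N2.N0=(dead,v1) N2.N1=(alive,v0) N2.N2=(dead,v1)
Op 8: gossip N0<->N1 -> N0.N0=(alive,v1) N0.N1=(alive,v0) N0.N2=(dead,v1) | N1.N0=(dead,v1) N1.N1=(alive,v0) N1.N2=(dead,v1)
Op 9: gossip N2<->N1 -> N2.N0=(dead,v1) N2.N1=(alive,v0) N2.N2=(dead,v1) | N1.N0=(dead,v1) N1.N1=(alive,v0) N1.N2=(dead,v1)
Op 10: gossip N2<->N1 -> N2.N0=(dead,v1) N2.N1=(alive,v0) N2.N2=(dead,v1) | N1.N0=(dead,v1) N1.N1=(alive,v0) N1.N2=(dead,v1)
Op 11: N2 marks N0=alive -> (alive,v2)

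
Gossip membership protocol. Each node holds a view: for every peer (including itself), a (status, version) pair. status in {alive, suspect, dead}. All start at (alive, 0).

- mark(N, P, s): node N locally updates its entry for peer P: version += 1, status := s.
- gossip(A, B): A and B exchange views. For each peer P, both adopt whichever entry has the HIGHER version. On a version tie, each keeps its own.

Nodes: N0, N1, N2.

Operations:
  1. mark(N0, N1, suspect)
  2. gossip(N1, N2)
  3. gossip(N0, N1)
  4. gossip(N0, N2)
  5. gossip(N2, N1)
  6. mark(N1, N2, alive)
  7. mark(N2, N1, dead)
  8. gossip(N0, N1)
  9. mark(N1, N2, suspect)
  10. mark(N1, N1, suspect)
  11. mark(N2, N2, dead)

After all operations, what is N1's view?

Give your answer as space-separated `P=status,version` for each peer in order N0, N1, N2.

Op 1: N0 marks N1=suspect -> (suspect,v1)
Op 2: gossip N1<->N2 -> N1.N0=(alive,v0) N1.N1=(alive,v0) N1.N2=(alive,v0) | N2.N0=(alive,v0) N2.N1=(alive,v0) N2.N2=(alive,v0)
Op 3: gossip N0<->N1 -> N0.N0=(alive,v0) N0.N1=(suspect,v1) N0.N2=(alive,v0) | N1.N0=(alive,v0) N1.N1=(suspect,v1) N1.N2=(alive,v0)
Op 4: gossip N0<->N2 -> N0.N0=(alive,v0) N0.N1=(suspect,v1) N0.N2=(alive,v0) | N2.N0=(alive,v0) N2.N1=(suspect,v1) N2.N2=(alive,v0)
Op 5: gossip N2<->N1 -> N2.N0=(alive,v0) N2.N1=(suspect,v1) N2.N2=(alive,v0) | N1.N0=(alive,v0) N1.N1=(suspect,v1) N1.N2=(alive,v0)
Op 6: N1 marks N2=alive -> (alive,v1)
Op 7: N2 marks N1=dead -> (dead,v2)
Op 8: gossip N0<->N1 -> N0.N0=(alive,v0) N0.N1=(suspect,v1) N0.N2=(alive,v1) | N1.N0=(alive,v0) N1.N1=(suspect,v1) N1.N2=(alive,v1)
Op 9: N1 marks N2=suspect -> (suspect,v2)
Op 10: N1 marks N1=suspect -> (suspect,v2)
Op 11: N2 marks N2=dead -> (dead,v1)

Answer: N0=alive,0 N1=suspect,2 N2=suspect,2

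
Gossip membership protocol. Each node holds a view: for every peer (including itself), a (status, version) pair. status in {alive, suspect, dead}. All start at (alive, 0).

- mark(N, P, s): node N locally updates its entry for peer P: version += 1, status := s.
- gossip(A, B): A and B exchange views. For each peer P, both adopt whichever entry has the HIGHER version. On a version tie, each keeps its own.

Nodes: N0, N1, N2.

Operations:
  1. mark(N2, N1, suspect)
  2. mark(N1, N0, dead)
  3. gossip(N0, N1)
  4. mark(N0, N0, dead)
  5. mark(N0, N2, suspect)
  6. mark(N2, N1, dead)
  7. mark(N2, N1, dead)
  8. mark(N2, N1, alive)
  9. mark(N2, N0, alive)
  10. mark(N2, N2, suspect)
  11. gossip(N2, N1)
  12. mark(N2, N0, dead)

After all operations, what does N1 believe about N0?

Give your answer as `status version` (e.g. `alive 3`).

Op 1: N2 marks N1=suspect -> (suspect,v1)
Op 2: N1 marks N0=dead -> (dead,v1)
Op 3: gossip N0<->N1 -> N0.N0=(dead,v1) N0.N1=(alive,v0) N0.N2=(alive,v0) | N1.N0=(dead,v1) N1.N1=(alive,v0) N1.N2=(alive,v0)
Op 4: N0 marks N0=dead -> (dead,v2)
Op 5: N0 marks N2=suspect -> (suspect,v1)
Op 6: N2 marks N1=dead -> (dead,v2)
Op 7: N2 marks N1=dead -> (dead,v3)
Op 8: N2 marks N1=alive -> (alive,v4)
Op 9: N2 marks N0=alive -> (alive,v1)
Op 10: N2 marks N2=suspect -> (suspect,v1)
Op 11: gossip N2<->N1 -> N2.N0=(alive,v1) N2.N1=(alive,v4) N2.N2=(suspect,v1) | N1.N0=(dead,v1) N1.N1=(alive,v4) N1.N2=(suspect,v1)
Op 12: N2 marks N0=dead -> (dead,v2)

Answer: dead 1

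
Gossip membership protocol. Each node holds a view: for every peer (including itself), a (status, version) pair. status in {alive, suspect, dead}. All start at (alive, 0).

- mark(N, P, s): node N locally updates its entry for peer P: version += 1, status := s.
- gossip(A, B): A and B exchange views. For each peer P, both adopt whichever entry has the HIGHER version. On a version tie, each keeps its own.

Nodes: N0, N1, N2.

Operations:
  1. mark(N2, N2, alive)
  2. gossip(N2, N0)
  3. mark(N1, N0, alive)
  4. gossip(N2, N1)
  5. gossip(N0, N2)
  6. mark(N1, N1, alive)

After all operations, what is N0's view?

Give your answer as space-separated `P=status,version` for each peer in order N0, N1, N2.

Answer: N0=alive,1 N1=alive,0 N2=alive,1

Derivation:
Op 1: N2 marks N2=alive -> (alive,v1)
Op 2: gossip N2<->N0 -> N2.N0=(alive,v0) N2.N1=(alive,v0) N2.N2=(alive,v1) | N0.N0=(alive,v0) N0.N1=(alive,v0) N0.N2=(alive,v1)
Op 3: N1 marks N0=alive -> (alive,v1)
Op 4: gossip N2<->N1 -> N2.N0=(alive,v1) N2.N1=(alive,v0) N2.N2=(alive,v1) | N1.N0=(alive,v1) N1.N1=(alive,v0) N1.N2=(alive,v1)
Op 5: gossip N0<->N2 -> N0.N0=(alive,v1) N0.N1=(alive,v0) N0.N2=(alive,v1) | N2.N0=(alive,v1) N2.N1=(alive,v0) N2.N2=(alive,v1)
Op 6: N1 marks N1=alive -> (alive,v1)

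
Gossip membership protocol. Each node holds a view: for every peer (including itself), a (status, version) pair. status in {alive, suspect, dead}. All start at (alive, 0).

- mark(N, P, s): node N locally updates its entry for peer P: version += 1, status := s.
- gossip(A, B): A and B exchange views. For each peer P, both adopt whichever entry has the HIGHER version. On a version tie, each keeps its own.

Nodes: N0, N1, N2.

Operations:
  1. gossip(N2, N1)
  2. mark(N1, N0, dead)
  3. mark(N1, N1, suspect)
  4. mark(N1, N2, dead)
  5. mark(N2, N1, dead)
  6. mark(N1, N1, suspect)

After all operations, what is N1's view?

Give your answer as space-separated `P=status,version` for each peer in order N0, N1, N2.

Op 1: gossip N2<->N1 -> N2.N0=(alive,v0) N2.N1=(alive,v0) N2.N2=(alive,v0) | N1.N0=(alive,v0) N1.N1=(alive,v0) N1.N2=(alive,v0)
Op 2: N1 marks N0=dead -> (dead,v1)
Op 3: N1 marks N1=suspect -> (suspect,v1)
Op 4: N1 marks N2=dead -> (dead,v1)
Op 5: N2 marks N1=dead -> (dead,v1)
Op 6: N1 marks N1=suspect -> (suspect,v2)

Answer: N0=dead,1 N1=suspect,2 N2=dead,1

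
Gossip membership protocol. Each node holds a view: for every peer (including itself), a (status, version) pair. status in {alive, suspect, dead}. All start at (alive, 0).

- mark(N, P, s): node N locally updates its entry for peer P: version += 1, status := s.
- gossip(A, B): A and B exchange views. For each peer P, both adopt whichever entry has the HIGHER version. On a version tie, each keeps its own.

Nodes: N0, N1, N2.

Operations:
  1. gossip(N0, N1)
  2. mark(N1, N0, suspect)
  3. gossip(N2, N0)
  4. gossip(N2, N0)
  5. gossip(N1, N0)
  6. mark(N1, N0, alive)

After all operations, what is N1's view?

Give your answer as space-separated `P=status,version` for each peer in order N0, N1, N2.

Op 1: gossip N0<->N1 -> N0.N0=(alive,v0) N0.N1=(alive,v0) N0.N2=(alive,v0) | N1.N0=(alive,v0) N1.N1=(alive,v0) N1.N2=(alive,v0)
Op 2: N1 marks N0=suspect -> (suspect,v1)
Op 3: gossip N2<->N0 -> N2.N0=(alive,v0) N2.N1=(alive,v0) N2.N2=(alive,v0) | N0.N0=(alive,v0) N0.N1=(alive,v0) N0.N2=(alive,v0)
Op 4: gossip N2<->N0 -> N2.N0=(alive,v0) N2.N1=(alive,v0) N2.N2=(alive,v0) | N0.N0=(alive,v0) N0.N1=(alive,v0) N0.N2=(alive,v0)
Op 5: gossip N1<->N0 -> N1.N0=(suspect,v1) N1.N1=(alive,v0) N1.N2=(alive,v0) | N0.N0=(suspect,v1) N0.N1=(alive,v0) N0.N2=(alive,v0)
Op 6: N1 marks N0=alive -> (alive,v2)

Answer: N0=alive,2 N1=alive,0 N2=alive,0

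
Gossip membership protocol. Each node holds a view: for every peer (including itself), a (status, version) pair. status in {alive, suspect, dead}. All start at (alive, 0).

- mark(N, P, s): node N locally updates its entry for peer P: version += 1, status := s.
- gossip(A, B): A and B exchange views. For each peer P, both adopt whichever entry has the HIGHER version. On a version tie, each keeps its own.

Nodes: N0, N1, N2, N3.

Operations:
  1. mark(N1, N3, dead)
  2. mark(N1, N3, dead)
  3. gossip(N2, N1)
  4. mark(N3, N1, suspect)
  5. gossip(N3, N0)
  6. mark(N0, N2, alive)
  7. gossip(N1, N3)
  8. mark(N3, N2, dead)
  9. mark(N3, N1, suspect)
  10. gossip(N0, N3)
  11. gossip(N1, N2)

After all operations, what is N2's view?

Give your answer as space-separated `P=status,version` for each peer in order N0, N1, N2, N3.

Op 1: N1 marks N3=dead -> (dead,v1)
Op 2: N1 marks N3=dead -> (dead,v2)
Op 3: gossip N2<->N1 -> N2.N0=(alive,v0) N2.N1=(alive,v0) N2.N2=(alive,v0) N2.N3=(dead,v2) | N1.N0=(alive,v0) N1.N1=(alive,v0) N1.N2=(alive,v0) N1.N3=(dead,v2)
Op 4: N3 marks N1=suspect -> (suspect,v1)
Op 5: gossip N3<->N0 -> N3.N0=(alive,v0) N3.N1=(suspect,v1) N3.N2=(alive,v0) N3.N3=(alive,v0) | N0.N0=(alive,v0) N0.N1=(suspect,v1) N0.N2=(alive,v0) N0.N3=(alive,v0)
Op 6: N0 marks N2=alive -> (alive,v1)
Op 7: gossip N1<->N3 -> N1.N0=(alive,v0) N1.N1=(suspect,v1) N1.N2=(alive,v0) N1.N3=(dead,v2) | N3.N0=(alive,v0) N3.N1=(suspect,v1) N3.N2=(alive,v0) N3.N3=(dead,v2)
Op 8: N3 marks N2=dead -> (dead,v1)
Op 9: N3 marks N1=suspect -> (suspect,v2)
Op 10: gossip N0<->N3 -> N0.N0=(alive,v0) N0.N1=(suspect,v2) N0.N2=(alive,v1) N0.N3=(dead,v2) | N3.N0=(alive,v0) N3.N1=(suspect,v2) N3.N2=(dead,v1) N3.N3=(dead,v2)
Op 11: gossip N1<->N2 -> N1.N0=(alive,v0) N1.N1=(suspect,v1) N1.N2=(alive,v0) N1.N3=(dead,v2) | N2.N0=(alive,v0) N2.N1=(suspect,v1) N2.N2=(alive,v0) N2.N3=(dead,v2)

Answer: N0=alive,0 N1=suspect,1 N2=alive,0 N3=dead,2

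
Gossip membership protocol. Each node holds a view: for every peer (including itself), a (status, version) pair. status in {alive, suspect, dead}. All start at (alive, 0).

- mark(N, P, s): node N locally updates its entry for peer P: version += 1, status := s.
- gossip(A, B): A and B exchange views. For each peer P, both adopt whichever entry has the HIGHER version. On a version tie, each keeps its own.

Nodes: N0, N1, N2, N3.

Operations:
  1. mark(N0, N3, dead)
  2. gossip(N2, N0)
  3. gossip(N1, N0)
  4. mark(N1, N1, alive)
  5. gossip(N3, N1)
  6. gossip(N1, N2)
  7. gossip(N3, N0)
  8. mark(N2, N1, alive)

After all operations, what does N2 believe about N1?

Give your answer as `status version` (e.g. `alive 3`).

Answer: alive 2

Derivation:
Op 1: N0 marks N3=dead -> (dead,v1)
Op 2: gossip N2<->N0 -> N2.N0=(alive,v0) N2.N1=(alive,v0) N2.N2=(alive,v0) N2.N3=(dead,v1) | N0.N0=(alive,v0) N0.N1=(alive,v0) N0.N2=(alive,v0) N0.N3=(dead,v1)
Op 3: gossip N1<->N0 -> N1.N0=(alive,v0) N1.N1=(alive,v0) N1.N2=(alive,v0) N1.N3=(dead,v1) | N0.N0=(alive,v0) N0.N1=(alive,v0) N0.N2=(alive,v0) N0.N3=(dead,v1)
Op 4: N1 marks N1=alive -> (alive,v1)
Op 5: gossip N3<->N1 -> N3.N0=(alive,v0) N3.N1=(alive,v1) N3.N2=(alive,v0) N3.N3=(dead,v1) | N1.N0=(alive,v0) N1.N1=(alive,v1) N1.N2=(alive,v0) N1.N3=(dead,v1)
Op 6: gossip N1<->N2 -> N1.N0=(alive,v0) N1.N1=(alive,v1) N1.N2=(alive,v0) N1.N3=(dead,v1) | N2.N0=(alive,v0) N2.N1=(alive,v1) N2.N2=(alive,v0) N2.N3=(dead,v1)
Op 7: gossip N3<->N0 -> N3.N0=(alive,v0) N3.N1=(alive,v1) N3.N2=(alive,v0) N3.N3=(dead,v1) | N0.N0=(alive,v0) N0.N1=(alive,v1) N0.N2=(alive,v0) N0.N3=(dead,v1)
Op 8: N2 marks N1=alive -> (alive,v2)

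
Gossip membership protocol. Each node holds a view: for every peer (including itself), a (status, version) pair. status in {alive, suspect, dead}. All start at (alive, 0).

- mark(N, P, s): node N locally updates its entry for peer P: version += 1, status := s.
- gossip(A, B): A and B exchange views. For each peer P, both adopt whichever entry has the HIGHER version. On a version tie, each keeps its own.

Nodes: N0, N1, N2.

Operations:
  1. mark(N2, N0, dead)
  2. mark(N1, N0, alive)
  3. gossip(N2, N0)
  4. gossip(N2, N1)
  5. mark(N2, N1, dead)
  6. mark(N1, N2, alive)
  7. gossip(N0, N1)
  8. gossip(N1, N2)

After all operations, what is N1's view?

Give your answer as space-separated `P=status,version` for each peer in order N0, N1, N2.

Answer: N0=alive,1 N1=dead,1 N2=alive,1

Derivation:
Op 1: N2 marks N0=dead -> (dead,v1)
Op 2: N1 marks N0=alive -> (alive,v1)
Op 3: gossip N2<->N0 -> N2.N0=(dead,v1) N2.N1=(alive,v0) N2.N2=(alive,v0) | N0.N0=(dead,v1) N0.N1=(alive,v0) N0.N2=(alive,v0)
Op 4: gossip N2<->N1 -> N2.N0=(dead,v1) N2.N1=(alive,v0) N2.N2=(alive,v0) | N1.N0=(alive,v1) N1.N1=(alive,v0) N1.N2=(alive,v0)
Op 5: N2 marks N1=dead -> (dead,v1)
Op 6: N1 marks N2=alive -> (alive,v1)
Op 7: gossip N0<->N1 -> N0.N0=(dead,v1) N0.N1=(alive,v0) N0.N2=(alive,v1) | N1.N0=(alive,v1) N1.N1=(alive,v0) N1.N2=(alive,v1)
Op 8: gossip N1<->N2 -> N1.N0=(alive,v1) N1.N1=(dead,v1) N1.N2=(alive,v1) | N2.N0=(dead,v1) N2.N1=(dead,v1) N2.N2=(alive,v1)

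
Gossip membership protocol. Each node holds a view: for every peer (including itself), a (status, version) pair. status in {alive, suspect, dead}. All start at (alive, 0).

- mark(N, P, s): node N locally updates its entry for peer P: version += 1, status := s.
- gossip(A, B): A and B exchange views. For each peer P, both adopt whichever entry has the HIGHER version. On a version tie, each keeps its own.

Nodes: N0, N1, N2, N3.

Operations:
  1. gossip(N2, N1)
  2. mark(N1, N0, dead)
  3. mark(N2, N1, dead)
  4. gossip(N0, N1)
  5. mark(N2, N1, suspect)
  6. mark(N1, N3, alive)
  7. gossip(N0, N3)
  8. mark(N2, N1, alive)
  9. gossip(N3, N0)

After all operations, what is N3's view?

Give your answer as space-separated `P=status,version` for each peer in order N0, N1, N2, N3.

Op 1: gossip N2<->N1 -> N2.N0=(alive,v0) N2.N1=(alive,v0) N2.N2=(alive,v0) N2.N3=(alive,v0) | N1.N0=(alive,v0) N1.N1=(alive,v0) N1.N2=(alive,v0) N1.N3=(alive,v0)
Op 2: N1 marks N0=dead -> (dead,v1)
Op 3: N2 marks N1=dead -> (dead,v1)
Op 4: gossip N0<->N1 -> N0.N0=(dead,v1) N0.N1=(alive,v0) N0.N2=(alive,v0) N0.N3=(alive,v0) | N1.N0=(dead,v1) N1.N1=(alive,v0) N1.N2=(alive,v0) N1.N3=(alive,v0)
Op 5: N2 marks N1=suspect -> (suspect,v2)
Op 6: N1 marks N3=alive -> (alive,v1)
Op 7: gossip N0<->N3 -> N0.N0=(dead,v1) N0.N1=(alive,v0) N0.N2=(alive,v0) N0.N3=(alive,v0) | N3.N0=(dead,v1) N3.N1=(alive,v0) N3.N2=(alive,v0) N3.N3=(alive,v0)
Op 8: N2 marks N1=alive -> (alive,v3)
Op 9: gossip N3<->N0 -> N3.N0=(dead,v1) N3.N1=(alive,v0) N3.N2=(alive,v0) N3.N3=(alive,v0) | N0.N0=(dead,v1) N0.N1=(alive,v0) N0.N2=(alive,v0) N0.N3=(alive,v0)

Answer: N0=dead,1 N1=alive,0 N2=alive,0 N3=alive,0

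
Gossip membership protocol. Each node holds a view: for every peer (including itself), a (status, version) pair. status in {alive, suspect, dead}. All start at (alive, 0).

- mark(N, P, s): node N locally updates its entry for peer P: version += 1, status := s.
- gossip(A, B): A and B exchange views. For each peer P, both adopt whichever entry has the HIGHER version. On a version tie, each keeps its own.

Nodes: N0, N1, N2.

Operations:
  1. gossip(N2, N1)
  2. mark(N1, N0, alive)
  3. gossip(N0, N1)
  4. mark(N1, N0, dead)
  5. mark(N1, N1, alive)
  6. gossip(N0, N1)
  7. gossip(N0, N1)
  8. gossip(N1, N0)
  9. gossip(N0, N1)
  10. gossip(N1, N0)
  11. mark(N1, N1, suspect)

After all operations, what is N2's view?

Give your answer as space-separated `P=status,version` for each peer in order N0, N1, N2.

Answer: N0=alive,0 N1=alive,0 N2=alive,0

Derivation:
Op 1: gossip N2<->N1 -> N2.N0=(alive,v0) N2.N1=(alive,v0) N2.N2=(alive,v0) | N1.N0=(alive,v0) N1.N1=(alive,v0) N1.N2=(alive,v0)
Op 2: N1 marks N0=alive -> (alive,v1)
Op 3: gossip N0<->N1 -> N0.N0=(alive,v1) N0.N1=(alive,v0) N0.N2=(alive,v0) | N1.N0=(alive,v1) N1.N1=(alive,v0) N1.N2=(alive,v0)
Op 4: N1 marks N0=dead -> (dead,v2)
Op 5: N1 marks N1=alive -> (alive,v1)
Op 6: gossip N0<->N1 -> N0.N0=(dead,v2) N0.N1=(alive,v1) N0.N2=(alive,v0) | N1.N0=(dead,v2) N1.N1=(alive,v1) N1.N2=(alive,v0)
Op 7: gossip N0<->N1 -> N0.N0=(dead,v2) N0.N1=(alive,v1) N0.N2=(alive,v0) | N1.N0=(dead,v2) N1.N1=(alive,v1) N1.N2=(alive,v0)
Op 8: gossip N1<->N0 -> N1.N0=(dead,v2) N1.N1=(alive,v1) N1.N2=(alive,v0) | N0.N0=(dead,v2) N0.N1=(alive,v1) N0.N2=(alive,v0)
Op 9: gossip N0<->N1 -> N0.N0=(dead,v2) N0.N1=(alive,v1) N0.N2=(alive,v0) | N1.N0=(dead,v2) N1.N1=(alive,v1) N1.N2=(alive,v0)
Op 10: gossip N1<->N0 -> N1.N0=(dead,v2) N1.N1=(alive,v1) N1.N2=(alive,v0) | N0.N0=(dead,v2) N0.N1=(alive,v1) N0.N2=(alive,v0)
Op 11: N1 marks N1=suspect -> (suspect,v2)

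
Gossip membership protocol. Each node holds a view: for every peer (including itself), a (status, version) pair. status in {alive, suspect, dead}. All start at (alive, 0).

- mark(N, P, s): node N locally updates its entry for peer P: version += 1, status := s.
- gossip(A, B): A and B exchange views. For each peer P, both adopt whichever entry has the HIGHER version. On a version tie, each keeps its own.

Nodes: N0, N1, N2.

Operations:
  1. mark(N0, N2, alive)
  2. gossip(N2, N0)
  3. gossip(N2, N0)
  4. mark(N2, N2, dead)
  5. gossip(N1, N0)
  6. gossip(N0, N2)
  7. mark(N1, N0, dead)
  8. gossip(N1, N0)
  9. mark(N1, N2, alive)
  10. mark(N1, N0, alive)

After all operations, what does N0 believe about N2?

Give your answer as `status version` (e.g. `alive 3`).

Op 1: N0 marks N2=alive -> (alive,v1)
Op 2: gossip N2<->N0 -> N2.N0=(alive,v0) N2.N1=(alive,v0) N2.N2=(alive,v1) | N0.N0=(alive,v0) N0.N1=(alive,v0) N0.N2=(alive,v1)
Op 3: gossip N2<->N0 -> N2.N0=(alive,v0) N2.N1=(alive,v0) N2.N2=(alive,v1) | N0.N0=(alive,v0) N0.N1=(alive,v0) N0.N2=(alive,v1)
Op 4: N2 marks N2=dead -> (dead,v2)
Op 5: gossip N1<->N0 -> N1.N0=(alive,v0) N1.N1=(alive,v0) N1.N2=(alive,v1) | N0.N0=(alive,v0) N0.N1=(alive,v0) N0.N2=(alive,v1)
Op 6: gossip N0<->N2 -> N0.N0=(alive,v0) N0.N1=(alive,v0) N0.N2=(dead,v2) | N2.N0=(alive,v0) N2.N1=(alive,v0) N2.N2=(dead,v2)
Op 7: N1 marks N0=dead -> (dead,v1)
Op 8: gossip N1<->N0 -> N1.N0=(dead,v1) N1.N1=(alive,v0) N1.N2=(dead,v2) | N0.N0=(dead,v1) N0.N1=(alive,v0) N0.N2=(dead,v2)
Op 9: N1 marks N2=alive -> (alive,v3)
Op 10: N1 marks N0=alive -> (alive,v2)

Answer: dead 2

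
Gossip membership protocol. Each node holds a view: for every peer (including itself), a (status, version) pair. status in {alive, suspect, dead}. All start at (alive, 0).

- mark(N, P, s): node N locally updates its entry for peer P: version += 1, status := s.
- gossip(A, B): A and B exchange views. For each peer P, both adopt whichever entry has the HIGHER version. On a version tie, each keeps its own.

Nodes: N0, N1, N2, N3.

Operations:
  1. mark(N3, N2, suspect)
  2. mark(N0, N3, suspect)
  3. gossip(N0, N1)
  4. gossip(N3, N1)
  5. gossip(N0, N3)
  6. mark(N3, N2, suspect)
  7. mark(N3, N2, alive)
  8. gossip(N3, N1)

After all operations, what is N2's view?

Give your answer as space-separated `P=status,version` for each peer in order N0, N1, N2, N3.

Op 1: N3 marks N2=suspect -> (suspect,v1)
Op 2: N0 marks N3=suspect -> (suspect,v1)
Op 3: gossip N0<->N1 -> N0.N0=(alive,v0) N0.N1=(alive,v0) N0.N2=(alive,v0) N0.N3=(suspect,v1) | N1.N0=(alive,v0) N1.N1=(alive,v0) N1.N2=(alive,v0) N1.N3=(suspect,v1)
Op 4: gossip N3<->N1 -> N3.N0=(alive,v0) N3.N1=(alive,v0) N3.N2=(suspect,v1) N3.N3=(suspect,v1) | N1.N0=(alive,v0) N1.N1=(alive,v0) N1.N2=(suspect,v1) N1.N3=(suspect,v1)
Op 5: gossip N0<->N3 -> N0.N0=(alive,v0) N0.N1=(alive,v0) N0.N2=(suspect,v1) N0.N3=(suspect,v1) | N3.N0=(alive,v0) N3.N1=(alive,v0) N3.N2=(suspect,v1) N3.N3=(suspect,v1)
Op 6: N3 marks N2=suspect -> (suspect,v2)
Op 7: N3 marks N2=alive -> (alive,v3)
Op 8: gossip N3<->N1 -> N3.N0=(alive,v0) N3.N1=(alive,v0) N3.N2=(alive,v3) N3.N3=(suspect,v1) | N1.N0=(alive,v0) N1.N1=(alive,v0) N1.N2=(alive,v3) N1.N3=(suspect,v1)

Answer: N0=alive,0 N1=alive,0 N2=alive,0 N3=alive,0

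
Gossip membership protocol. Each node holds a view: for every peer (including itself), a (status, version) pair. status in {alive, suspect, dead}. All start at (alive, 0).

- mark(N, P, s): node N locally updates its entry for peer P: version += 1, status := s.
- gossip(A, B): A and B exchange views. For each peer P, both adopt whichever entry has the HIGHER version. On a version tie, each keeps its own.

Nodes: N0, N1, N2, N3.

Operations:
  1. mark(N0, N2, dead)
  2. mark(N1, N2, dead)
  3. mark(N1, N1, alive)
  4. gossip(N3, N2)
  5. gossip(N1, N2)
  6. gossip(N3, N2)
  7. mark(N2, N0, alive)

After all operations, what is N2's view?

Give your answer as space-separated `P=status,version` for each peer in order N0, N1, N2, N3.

Op 1: N0 marks N2=dead -> (dead,v1)
Op 2: N1 marks N2=dead -> (dead,v1)
Op 3: N1 marks N1=alive -> (alive,v1)
Op 4: gossip N3<->N2 -> N3.N0=(alive,v0) N3.N1=(alive,v0) N3.N2=(alive,v0) N3.N3=(alive,v0) | N2.N0=(alive,v0) N2.N1=(alive,v0) N2.N2=(alive,v0) N2.N3=(alive,v0)
Op 5: gossip N1<->N2 -> N1.N0=(alive,v0) N1.N1=(alive,v1) N1.N2=(dead,v1) N1.N3=(alive,v0) | N2.N0=(alive,v0) N2.N1=(alive,v1) N2.N2=(dead,v1) N2.N3=(alive,v0)
Op 6: gossip N3<->N2 -> N3.N0=(alive,v0) N3.N1=(alive,v1) N3.N2=(dead,v1) N3.N3=(alive,v0) | N2.N0=(alive,v0) N2.N1=(alive,v1) N2.N2=(dead,v1) N2.N3=(alive,v0)
Op 7: N2 marks N0=alive -> (alive,v1)

Answer: N0=alive,1 N1=alive,1 N2=dead,1 N3=alive,0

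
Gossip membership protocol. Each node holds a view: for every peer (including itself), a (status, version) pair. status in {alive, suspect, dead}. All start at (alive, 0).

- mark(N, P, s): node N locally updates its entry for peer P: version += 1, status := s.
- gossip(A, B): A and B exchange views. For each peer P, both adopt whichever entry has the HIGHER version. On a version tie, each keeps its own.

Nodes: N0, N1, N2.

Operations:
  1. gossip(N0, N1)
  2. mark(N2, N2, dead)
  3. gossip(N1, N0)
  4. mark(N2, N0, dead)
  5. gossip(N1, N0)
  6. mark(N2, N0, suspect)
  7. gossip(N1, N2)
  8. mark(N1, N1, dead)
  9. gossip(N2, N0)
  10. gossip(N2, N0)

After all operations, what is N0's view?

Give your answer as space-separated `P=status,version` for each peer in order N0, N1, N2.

Op 1: gossip N0<->N1 -> N0.N0=(alive,v0) N0.N1=(alive,v0) N0.N2=(alive,v0) | N1.N0=(alive,v0) N1.N1=(alive,v0) N1.N2=(alive,v0)
Op 2: N2 marks N2=dead -> (dead,v1)
Op 3: gossip N1<->N0 -> N1.N0=(alive,v0) N1.N1=(alive,v0) N1.N2=(alive,v0) | N0.N0=(alive,v0) N0.N1=(alive,v0) N0.N2=(alive,v0)
Op 4: N2 marks N0=dead -> (dead,v1)
Op 5: gossip N1<->N0 -> N1.N0=(alive,v0) N1.N1=(alive,v0) N1.N2=(alive,v0) | N0.N0=(alive,v0) N0.N1=(alive,v0) N0.N2=(alive,v0)
Op 6: N2 marks N0=suspect -> (suspect,v2)
Op 7: gossip N1<->N2 -> N1.N0=(suspect,v2) N1.N1=(alive,v0) N1.N2=(dead,v1) | N2.N0=(suspect,v2) N2.N1=(alive,v0) N2.N2=(dead,v1)
Op 8: N1 marks N1=dead -> (dead,v1)
Op 9: gossip N2<->N0 -> N2.N0=(suspect,v2) N2.N1=(alive,v0) N2.N2=(dead,v1) | N0.N0=(suspect,v2) N0.N1=(alive,v0) N0.N2=(dead,v1)
Op 10: gossip N2<->N0 -> N2.N0=(suspect,v2) N2.N1=(alive,v0) N2.N2=(dead,v1) | N0.N0=(suspect,v2) N0.N1=(alive,v0) N0.N2=(dead,v1)

Answer: N0=suspect,2 N1=alive,0 N2=dead,1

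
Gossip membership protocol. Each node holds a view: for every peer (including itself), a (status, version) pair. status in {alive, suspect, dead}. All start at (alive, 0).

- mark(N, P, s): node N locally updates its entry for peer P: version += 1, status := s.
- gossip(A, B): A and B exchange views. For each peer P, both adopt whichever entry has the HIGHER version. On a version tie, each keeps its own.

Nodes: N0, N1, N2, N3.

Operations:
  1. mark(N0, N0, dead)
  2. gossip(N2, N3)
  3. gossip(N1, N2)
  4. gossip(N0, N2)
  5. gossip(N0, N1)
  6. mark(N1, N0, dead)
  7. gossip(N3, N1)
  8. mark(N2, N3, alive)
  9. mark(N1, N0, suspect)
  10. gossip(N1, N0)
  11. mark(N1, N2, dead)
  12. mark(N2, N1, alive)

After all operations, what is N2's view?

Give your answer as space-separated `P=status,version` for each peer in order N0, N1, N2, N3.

Op 1: N0 marks N0=dead -> (dead,v1)
Op 2: gossip N2<->N3 -> N2.N0=(alive,v0) N2.N1=(alive,v0) N2.N2=(alive,v0) N2.N3=(alive,v0) | N3.N0=(alive,v0) N3.N1=(alive,v0) N3.N2=(alive,v0) N3.N3=(alive,v0)
Op 3: gossip N1<->N2 -> N1.N0=(alive,v0) N1.N1=(alive,v0) N1.N2=(alive,v0) N1.N3=(alive,v0) | N2.N0=(alive,v0) N2.N1=(alive,v0) N2.N2=(alive,v0) N2.N3=(alive,v0)
Op 4: gossip N0<->N2 -> N0.N0=(dead,v1) N0.N1=(alive,v0) N0.N2=(alive,v0) N0.N3=(alive,v0) | N2.N0=(dead,v1) N2.N1=(alive,v0) N2.N2=(alive,v0) N2.N3=(alive,v0)
Op 5: gossip N0<->N1 -> N0.N0=(dead,v1) N0.N1=(alive,v0) N0.N2=(alive,v0) N0.N3=(alive,v0) | N1.N0=(dead,v1) N1.N1=(alive,v0) N1.N2=(alive,v0) N1.N3=(alive,v0)
Op 6: N1 marks N0=dead -> (dead,v2)
Op 7: gossip N3<->N1 -> N3.N0=(dead,v2) N3.N1=(alive,v0) N3.N2=(alive,v0) N3.N3=(alive,v0) | N1.N0=(dead,v2) N1.N1=(alive,v0) N1.N2=(alive,v0) N1.N3=(alive,v0)
Op 8: N2 marks N3=alive -> (alive,v1)
Op 9: N1 marks N0=suspect -> (suspect,v3)
Op 10: gossip N1<->N0 -> N1.N0=(suspect,v3) N1.N1=(alive,v0) N1.N2=(alive,v0) N1.N3=(alive,v0) | N0.N0=(suspect,v3) N0.N1=(alive,v0) N0.N2=(alive,v0) N0.N3=(alive,v0)
Op 11: N1 marks N2=dead -> (dead,v1)
Op 12: N2 marks N1=alive -> (alive,v1)

Answer: N0=dead,1 N1=alive,1 N2=alive,0 N3=alive,1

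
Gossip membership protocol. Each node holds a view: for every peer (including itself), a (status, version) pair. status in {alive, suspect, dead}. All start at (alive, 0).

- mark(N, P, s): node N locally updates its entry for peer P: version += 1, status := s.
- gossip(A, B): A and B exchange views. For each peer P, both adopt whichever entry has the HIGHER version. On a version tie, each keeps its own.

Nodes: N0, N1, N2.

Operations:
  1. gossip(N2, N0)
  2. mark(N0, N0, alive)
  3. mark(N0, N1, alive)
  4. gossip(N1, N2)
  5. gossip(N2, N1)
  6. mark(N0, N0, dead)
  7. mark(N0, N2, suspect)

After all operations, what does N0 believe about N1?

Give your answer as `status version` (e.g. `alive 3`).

Op 1: gossip N2<->N0 -> N2.N0=(alive,v0) N2.N1=(alive,v0) N2.N2=(alive,v0) | N0.N0=(alive,v0) N0.N1=(alive,v0) N0.N2=(alive,v0)
Op 2: N0 marks N0=alive -> (alive,v1)
Op 3: N0 marks N1=alive -> (alive,v1)
Op 4: gossip N1<->N2 -> N1.N0=(alive,v0) N1.N1=(alive,v0) N1.N2=(alive,v0) | N2.N0=(alive,v0) N2.N1=(alive,v0) N2.N2=(alive,v0)
Op 5: gossip N2<->N1 -> N2.N0=(alive,v0) N2.N1=(alive,v0) N2.N2=(alive,v0) | N1.N0=(alive,v0) N1.N1=(alive,v0) N1.N2=(alive,v0)
Op 6: N0 marks N0=dead -> (dead,v2)
Op 7: N0 marks N2=suspect -> (suspect,v1)

Answer: alive 1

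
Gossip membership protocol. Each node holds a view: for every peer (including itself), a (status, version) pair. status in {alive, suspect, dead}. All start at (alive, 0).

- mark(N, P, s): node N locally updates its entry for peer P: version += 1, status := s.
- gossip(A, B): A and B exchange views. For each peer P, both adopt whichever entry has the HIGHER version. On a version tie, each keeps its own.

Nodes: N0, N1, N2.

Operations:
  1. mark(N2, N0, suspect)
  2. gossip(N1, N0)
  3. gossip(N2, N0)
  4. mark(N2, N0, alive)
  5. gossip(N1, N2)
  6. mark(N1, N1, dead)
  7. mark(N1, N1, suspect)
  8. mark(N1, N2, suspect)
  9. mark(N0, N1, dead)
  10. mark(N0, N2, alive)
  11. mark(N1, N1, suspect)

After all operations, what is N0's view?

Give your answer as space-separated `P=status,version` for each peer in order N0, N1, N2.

Answer: N0=suspect,1 N1=dead,1 N2=alive,1

Derivation:
Op 1: N2 marks N0=suspect -> (suspect,v1)
Op 2: gossip N1<->N0 -> N1.N0=(alive,v0) N1.N1=(alive,v0) N1.N2=(alive,v0) | N0.N0=(alive,v0) N0.N1=(alive,v0) N0.N2=(alive,v0)
Op 3: gossip N2<->N0 -> N2.N0=(suspect,v1) N2.N1=(alive,v0) N2.N2=(alive,v0) | N0.N0=(suspect,v1) N0.N1=(alive,v0) N0.N2=(alive,v0)
Op 4: N2 marks N0=alive -> (alive,v2)
Op 5: gossip N1<->N2 -> N1.N0=(alive,v2) N1.N1=(alive,v0) N1.N2=(alive,v0) | N2.N0=(alive,v2) N2.N1=(alive,v0) N2.N2=(alive,v0)
Op 6: N1 marks N1=dead -> (dead,v1)
Op 7: N1 marks N1=suspect -> (suspect,v2)
Op 8: N1 marks N2=suspect -> (suspect,v1)
Op 9: N0 marks N1=dead -> (dead,v1)
Op 10: N0 marks N2=alive -> (alive,v1)
Op 11: N1 marks N1=suspect -> (suspect,v3)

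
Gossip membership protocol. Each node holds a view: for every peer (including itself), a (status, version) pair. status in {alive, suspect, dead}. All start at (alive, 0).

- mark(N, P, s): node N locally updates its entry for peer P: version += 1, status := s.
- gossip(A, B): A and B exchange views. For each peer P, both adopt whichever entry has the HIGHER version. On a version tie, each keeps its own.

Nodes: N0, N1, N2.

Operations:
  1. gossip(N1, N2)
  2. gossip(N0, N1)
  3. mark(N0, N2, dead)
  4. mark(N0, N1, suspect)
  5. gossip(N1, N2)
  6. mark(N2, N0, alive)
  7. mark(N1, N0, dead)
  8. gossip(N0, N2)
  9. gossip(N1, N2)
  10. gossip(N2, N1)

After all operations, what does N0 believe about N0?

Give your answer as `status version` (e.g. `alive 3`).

Op 1: gossip N1<->N2 -> N1.N0=(alive,v0) N1.N1=(alive,v0) N1.N2=(alive,v0) | N2.N0=(alive,v0) N2.N1=(alive,v0) N2.N2=(alive,v0)
Op 2: gossip N0<->N1 -> N0.N0=(alive,v0) N0.N1=(alive,v0) N0.N2=(alive,v0) | N1.N0=(alive,v0) N1.N1=(alive,v0) N1.N2=(alive,v0)
Op 3: N0 marks N2=dead -> (dead,v1)
Op 4: N0 marks N1=suspect -> (suspect,v1)
Op 5: gossip N1<->N2 -> N1.N0=(alive,v0) N1.N1=(alive,v0) N1.N2=(alive,v0) | N2.N0=(alive,v0) N2.N1=(alive,v0) N2.N2=(alive,v0)
Op 6: N2 marks N0=alive -> (alive,v1)
Op 7: N1 marks N0=dead -> (dead,v1)
Op 8: gossip N0<->N2 -> N0.N0=(alive,v1) N0.N1=(suspect,v1) N0.N2=(dead,v1) | N2.N0=(alive,v1) N2.N1=(suspect,v1) N2.N2=(dead,v1)
Op 9: gossip N1<->N2 -> N1.N0=(dead,v1) N1.N1=(suspect,v1) N1.N2=(dead,v1) | N2.N0=(alive,v1) N2.N1=(suspect,v1) N2.N2=(dead,v1)
Op 10: gossip N2<->N1 -> N2.N0=(alive,v1) N2.N1=(suspect,v1) N2.N2=(dead,v1) | N1.N0=(dead,v1) N1.N1=(suspect,v1) N1.N2=(dead,v1)

Answer: alive 1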